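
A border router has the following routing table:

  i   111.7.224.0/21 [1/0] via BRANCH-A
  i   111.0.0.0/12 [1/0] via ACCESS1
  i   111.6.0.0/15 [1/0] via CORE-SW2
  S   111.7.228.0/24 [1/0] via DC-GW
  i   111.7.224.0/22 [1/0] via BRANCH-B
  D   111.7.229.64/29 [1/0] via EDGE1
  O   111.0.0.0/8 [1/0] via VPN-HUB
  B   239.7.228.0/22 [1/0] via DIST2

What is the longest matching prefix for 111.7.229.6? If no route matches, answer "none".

111.7.224.0/21

Entries matching 111.7.229.6:
  111.0.0.0/8 (111.0.0.0 - 111.255.255.255)
  111.0.0.0/12 (111.0.0.0 - 111.15.255.255)
  111.6.0.0/15 (111.6.0.0 - 111.7.255.255)
  111.7.224.0/21 (111.7.224.0 - 111.7.231.255)
Most specific is 111.7.224.0/21.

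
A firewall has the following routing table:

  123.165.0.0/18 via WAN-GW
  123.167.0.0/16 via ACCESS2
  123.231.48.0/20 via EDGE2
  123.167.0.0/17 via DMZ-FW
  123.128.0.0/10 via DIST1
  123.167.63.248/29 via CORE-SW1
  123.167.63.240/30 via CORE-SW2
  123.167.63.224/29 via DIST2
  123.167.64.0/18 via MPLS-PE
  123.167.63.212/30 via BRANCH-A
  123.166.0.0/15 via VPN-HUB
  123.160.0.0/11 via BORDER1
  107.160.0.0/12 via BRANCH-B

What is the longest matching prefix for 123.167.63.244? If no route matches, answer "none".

Entries matching 123.167.63.244:
  123.128.0.0/10 (123.128.0.0 - 123.191.255.255)
  123.160.0.0/11 (123.160.0.0 - 123.191.255.255)
  123.166.0.0/15 (123.166.0.0 - 123.167.255.255)
  123.167.0.0/16 (123.167.0.0 - 123.167.255.255)
  123.167.0.0/17 (123.167.0.0 - 123.167.127.255)
Most specific is 123.167.0.0/17.

123.167.0.0/17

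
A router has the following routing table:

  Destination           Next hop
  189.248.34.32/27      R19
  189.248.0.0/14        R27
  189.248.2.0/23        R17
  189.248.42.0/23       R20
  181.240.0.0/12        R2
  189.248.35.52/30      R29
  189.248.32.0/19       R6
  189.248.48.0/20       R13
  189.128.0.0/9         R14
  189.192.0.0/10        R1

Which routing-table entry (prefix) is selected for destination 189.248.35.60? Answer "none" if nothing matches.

189.248.32.0/19

Entries matching 189.248.35.60:
  189.128.0.0/9 (189.128.0.0 - 189.255.255.255)
  189.192.0.0/10 (189.192.0.0 - 189.255.255.255)
  189.248.0.0/14 (189.248.0.0 - 189.251.255.255)
  189.248.32.0/19 (189.248.32.0 - 189.248.63.255)
Most specific is 189.248.32.0/19.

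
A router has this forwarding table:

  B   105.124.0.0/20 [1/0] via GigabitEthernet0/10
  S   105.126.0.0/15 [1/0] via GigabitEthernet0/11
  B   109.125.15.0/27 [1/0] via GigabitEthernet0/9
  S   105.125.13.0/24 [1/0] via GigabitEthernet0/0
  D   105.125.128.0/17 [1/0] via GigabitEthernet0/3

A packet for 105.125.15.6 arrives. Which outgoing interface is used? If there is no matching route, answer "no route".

No entry's prefix contains 105.125.15.6; there is no default route.

no route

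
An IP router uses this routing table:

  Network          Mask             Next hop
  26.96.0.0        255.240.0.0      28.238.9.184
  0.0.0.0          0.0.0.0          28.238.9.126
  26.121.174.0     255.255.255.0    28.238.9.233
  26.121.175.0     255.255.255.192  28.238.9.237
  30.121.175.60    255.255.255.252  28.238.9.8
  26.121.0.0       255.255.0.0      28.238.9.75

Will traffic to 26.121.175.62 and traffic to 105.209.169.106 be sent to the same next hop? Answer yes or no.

no

26.121.175.62: longest match 26.121.175.0/26 -> 28.238.9.237
105.209.169.106: longest match 0.0.0.0/0 -> 28.238.9.126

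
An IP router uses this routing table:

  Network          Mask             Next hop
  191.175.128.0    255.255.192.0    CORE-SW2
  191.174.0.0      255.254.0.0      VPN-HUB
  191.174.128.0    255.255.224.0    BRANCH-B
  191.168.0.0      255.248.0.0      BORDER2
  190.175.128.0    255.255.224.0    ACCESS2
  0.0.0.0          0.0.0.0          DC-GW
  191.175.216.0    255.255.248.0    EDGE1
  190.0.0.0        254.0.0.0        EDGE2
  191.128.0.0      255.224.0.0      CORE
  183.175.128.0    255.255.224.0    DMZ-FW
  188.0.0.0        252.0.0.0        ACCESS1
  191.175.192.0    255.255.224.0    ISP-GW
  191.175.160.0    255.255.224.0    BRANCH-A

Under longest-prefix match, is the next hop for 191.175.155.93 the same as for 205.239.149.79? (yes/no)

no

191.175.155.93: longest match 191.175.128.0/18 -> CORE-SW2
205.239.149.79: longest match 0.0.0.0/0 -> DC-GW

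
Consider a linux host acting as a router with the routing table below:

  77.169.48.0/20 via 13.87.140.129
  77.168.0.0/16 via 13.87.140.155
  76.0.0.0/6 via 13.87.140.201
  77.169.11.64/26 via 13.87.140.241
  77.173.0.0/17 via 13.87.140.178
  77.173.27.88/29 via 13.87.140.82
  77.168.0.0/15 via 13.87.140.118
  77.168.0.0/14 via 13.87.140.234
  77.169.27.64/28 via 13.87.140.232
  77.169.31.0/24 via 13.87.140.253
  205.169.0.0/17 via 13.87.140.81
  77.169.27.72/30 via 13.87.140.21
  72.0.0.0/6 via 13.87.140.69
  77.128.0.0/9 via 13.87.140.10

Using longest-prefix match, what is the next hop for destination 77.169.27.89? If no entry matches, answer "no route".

13.87.140.118

Routes whose prefix contains 77.169.27.89:
  76.0.0.0/6 (76.0.0.0 - 79.255.255.255) -> 13.87.140.201
  77.128.0.0/9 (77.128.0.0 - 77.255.255.255) -> 13.87.140.10
  77.168.0.0/14 (77.168.0.0 - 77.171.255.255) -> 13.87.140.234
  77.168.0.0/15 (77.168.0.0 - 77.169.255.255) -> 13.87.140.118
More-specific entries that do NOT match:
  77.169.27.72/30 (77.169.27.72 - 77.169.27.75) does not contain 77.169.27.89
  77.173.27.88/29 (77.173.27.88 - 77.173.27.95) does not contain 77.169.27.89
  77.169.27.64/28 (77.169.27.64 - 77.169.27.79) does not contain 77.169.27.89
  77.169.11.64/26 (77.169.11.64 - 77.169.11.127) does not contain 77.169.27.89
  77.169.31.0/24 (77.169.31.0 - 77.169.31.255) does not contain 77.169.27.89
  77.169.48.0/20 (77.169.48.0 - 77.169.63.255) does not contain 77.169.27.89
  77.173.0.0/17 (77.173.0.0 - 77.173.127.255) does not contain 77.169.27.89
  205.169.0.0/17 (205.169.0.0 - 205.169.127.255) does not contain 77.169.27.89
  77.168.0.0/16 (77.168.0.0 - 77.168.255.255) does not contain 77.169.27.89
Longest matching prefix is /15 -> next hop 13.87.140.118.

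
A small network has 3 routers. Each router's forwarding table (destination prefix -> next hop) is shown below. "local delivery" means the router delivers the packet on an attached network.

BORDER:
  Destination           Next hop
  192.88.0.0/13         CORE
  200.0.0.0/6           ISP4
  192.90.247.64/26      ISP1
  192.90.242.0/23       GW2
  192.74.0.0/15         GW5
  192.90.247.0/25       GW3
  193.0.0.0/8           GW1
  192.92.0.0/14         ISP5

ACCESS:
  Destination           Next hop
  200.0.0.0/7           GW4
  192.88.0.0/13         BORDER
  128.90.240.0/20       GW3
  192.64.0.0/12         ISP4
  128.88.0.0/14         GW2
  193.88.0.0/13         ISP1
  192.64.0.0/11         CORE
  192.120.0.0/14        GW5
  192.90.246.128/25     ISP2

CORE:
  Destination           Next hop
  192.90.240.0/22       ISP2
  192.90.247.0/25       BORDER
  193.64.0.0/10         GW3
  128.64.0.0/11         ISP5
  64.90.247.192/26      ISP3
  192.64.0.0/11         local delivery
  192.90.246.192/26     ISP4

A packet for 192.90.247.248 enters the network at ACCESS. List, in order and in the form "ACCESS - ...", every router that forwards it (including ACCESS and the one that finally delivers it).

At ACCESS: longest match for 192.90.247.248 is 192.88.0.0/13 -> BORDER
At BORDER: longest match for 192.90.247.248 is 192.88.0.0/13 -> CORE
At CORE: longest match for 192.90.247.248 is 192.64.0.0/11 -> local delivery

ACCESS - BORDER - CORE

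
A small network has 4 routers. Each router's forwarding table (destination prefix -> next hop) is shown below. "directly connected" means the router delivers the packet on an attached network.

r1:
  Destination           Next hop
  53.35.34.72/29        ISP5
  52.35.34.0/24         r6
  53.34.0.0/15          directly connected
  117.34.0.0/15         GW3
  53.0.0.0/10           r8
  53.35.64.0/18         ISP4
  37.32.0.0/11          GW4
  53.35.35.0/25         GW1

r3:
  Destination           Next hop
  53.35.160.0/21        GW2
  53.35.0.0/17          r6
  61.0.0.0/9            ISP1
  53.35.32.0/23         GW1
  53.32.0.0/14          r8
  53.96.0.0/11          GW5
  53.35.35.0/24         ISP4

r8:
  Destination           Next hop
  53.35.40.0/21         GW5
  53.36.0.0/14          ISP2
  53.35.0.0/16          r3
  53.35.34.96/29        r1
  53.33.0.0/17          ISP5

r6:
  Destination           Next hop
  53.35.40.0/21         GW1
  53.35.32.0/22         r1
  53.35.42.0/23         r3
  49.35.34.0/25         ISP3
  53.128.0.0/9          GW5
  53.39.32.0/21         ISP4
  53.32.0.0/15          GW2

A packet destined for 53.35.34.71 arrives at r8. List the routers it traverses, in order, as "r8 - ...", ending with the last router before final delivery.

r8 - r3 - r6 - r1

At r8: longest match for 53.35.34.71 is 53.35.0.0/16 -> r3
At r3: longest match for 53.35.34.71 is 53.35.0.0/17 -> r6
At r6: longest match for 53.35.34.71 is 53.35.32.0/22 -> r1
At r1: longest match for 53.35.34.71 is 53.34.0.0/15 -> directly connected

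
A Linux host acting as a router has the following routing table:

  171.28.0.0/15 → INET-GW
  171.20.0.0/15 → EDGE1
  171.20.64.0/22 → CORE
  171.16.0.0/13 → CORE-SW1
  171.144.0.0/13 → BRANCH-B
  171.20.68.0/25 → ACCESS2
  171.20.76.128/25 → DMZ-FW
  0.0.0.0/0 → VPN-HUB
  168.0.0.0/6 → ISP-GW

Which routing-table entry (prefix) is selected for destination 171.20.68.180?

171.20.0.0/15

Entries matching 171.20.68.180:
  0.0.0.0/0 (default, matches everything)
  168.0.0.0/6 (168.0.0.0 - 171.255.255.255)
  171.16.0.0/13 (171.16.0.0 - 171.23.255.255)
  171.20.0.0/15 (171.20.0.0 - 171.21.255.255)
Most specific is 171.20.0.0/15.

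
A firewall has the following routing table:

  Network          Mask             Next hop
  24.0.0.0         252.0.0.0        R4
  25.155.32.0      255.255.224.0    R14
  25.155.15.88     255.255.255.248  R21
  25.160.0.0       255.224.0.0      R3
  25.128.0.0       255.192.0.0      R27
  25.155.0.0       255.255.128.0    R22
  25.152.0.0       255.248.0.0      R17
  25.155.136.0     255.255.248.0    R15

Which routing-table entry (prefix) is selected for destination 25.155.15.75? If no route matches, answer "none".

25.155.0.0/17

Entries matching 25.155.15.75:
  24.0.0.0/6 (24.0.0.0 - 27.255.255.255)
  25.128.0.0/10 (25.128.0.0 - 25.191.255.255)
  25.152.0.0/13 (25.152.0.0 - 25.159.255.255)
  25.155.0.0/17 (25.155.0.0 - 25.155.127.255)
Most specific is 25.155.0.0/17.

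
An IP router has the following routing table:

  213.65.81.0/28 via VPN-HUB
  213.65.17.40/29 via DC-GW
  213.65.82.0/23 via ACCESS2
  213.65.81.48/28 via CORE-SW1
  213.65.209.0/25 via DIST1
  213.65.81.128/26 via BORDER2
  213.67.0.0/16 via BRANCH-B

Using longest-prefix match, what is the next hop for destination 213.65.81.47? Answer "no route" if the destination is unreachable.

no route

No entry's prefix contains 213.65.81.47; there is no default route.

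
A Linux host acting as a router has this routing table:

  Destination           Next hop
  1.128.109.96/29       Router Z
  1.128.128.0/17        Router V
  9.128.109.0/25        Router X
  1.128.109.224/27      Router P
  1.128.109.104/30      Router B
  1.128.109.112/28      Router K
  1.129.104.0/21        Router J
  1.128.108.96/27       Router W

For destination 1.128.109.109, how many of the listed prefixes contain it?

No listed prefix contains 1.128.109.109.
Total matching entries: 0.

0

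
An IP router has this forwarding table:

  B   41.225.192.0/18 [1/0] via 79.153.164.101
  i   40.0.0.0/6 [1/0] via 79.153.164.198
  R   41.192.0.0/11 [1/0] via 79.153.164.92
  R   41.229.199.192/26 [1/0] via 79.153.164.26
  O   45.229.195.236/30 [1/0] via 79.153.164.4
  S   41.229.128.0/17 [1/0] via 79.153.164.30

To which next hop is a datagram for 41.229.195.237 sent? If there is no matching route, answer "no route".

Routes whose prefix contains 41.229.195.237:
  40.0.0.0/6 (40.0.0.0 - 43.255.255.255) -> 79.153.164.198
  41.229.128.0/17 (41.229.128.0 - 41.229.255.255) -> 79.153.164.30
More-specific entries that do NOT match:
  45.229.195.236/30 (45.229.195.236 - 45.229.195.239) does not contain 41.229.195.237
  41.229.199.192/26 (41.229.199.192 - 41.229.199.255) does not contain 41.229.195.237
  41.225.192.0/18 (41.225.192.0 - 41.225.255.255) does not contain 41.229.195.237
Longest matching prefix is /17 -> next hop 79.153.164.30.

79.153.164.30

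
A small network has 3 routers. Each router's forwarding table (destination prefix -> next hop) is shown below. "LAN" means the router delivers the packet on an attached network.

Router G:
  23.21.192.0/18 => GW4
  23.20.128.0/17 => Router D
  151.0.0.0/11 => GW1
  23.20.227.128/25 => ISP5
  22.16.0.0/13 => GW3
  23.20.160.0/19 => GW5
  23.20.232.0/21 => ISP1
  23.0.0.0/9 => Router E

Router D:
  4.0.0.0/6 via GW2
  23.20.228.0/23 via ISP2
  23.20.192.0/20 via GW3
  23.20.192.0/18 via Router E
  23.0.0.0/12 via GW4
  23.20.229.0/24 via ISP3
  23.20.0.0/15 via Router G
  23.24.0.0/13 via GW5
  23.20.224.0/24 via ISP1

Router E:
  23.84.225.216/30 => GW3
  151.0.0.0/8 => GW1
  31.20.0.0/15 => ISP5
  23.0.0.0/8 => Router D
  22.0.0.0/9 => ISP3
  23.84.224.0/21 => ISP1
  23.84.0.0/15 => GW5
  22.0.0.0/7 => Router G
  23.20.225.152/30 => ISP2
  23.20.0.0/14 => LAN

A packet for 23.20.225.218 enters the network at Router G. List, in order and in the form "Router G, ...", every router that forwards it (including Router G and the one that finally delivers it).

At Router G: longest match for 23.20.225.218 is 23.20.128.0/17 -> Router D
At Router D: longest match for 23.20.225.218 is 23.20.192.0/18 -> Router E
At Router E: longest match for 23.20.225.218 is 23.20.0.0/14 -> LAN

Router G, Router D, Router E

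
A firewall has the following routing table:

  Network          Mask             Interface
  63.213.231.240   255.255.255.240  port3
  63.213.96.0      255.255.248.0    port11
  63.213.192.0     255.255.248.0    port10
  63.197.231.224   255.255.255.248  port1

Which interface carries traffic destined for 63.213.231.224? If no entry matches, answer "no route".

no route

No entry's prefix contains 63.213.231.224; there is no default route.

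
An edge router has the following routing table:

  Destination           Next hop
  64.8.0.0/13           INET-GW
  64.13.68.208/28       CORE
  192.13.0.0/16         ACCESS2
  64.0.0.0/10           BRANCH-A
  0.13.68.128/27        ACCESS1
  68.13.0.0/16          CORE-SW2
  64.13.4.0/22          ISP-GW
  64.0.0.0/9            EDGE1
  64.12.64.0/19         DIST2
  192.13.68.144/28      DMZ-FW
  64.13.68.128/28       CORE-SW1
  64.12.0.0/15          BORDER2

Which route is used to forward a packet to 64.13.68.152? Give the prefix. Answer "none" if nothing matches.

Entries matching 64.13.68.152:
  64.0.0.0/9 (64.0.0.0 - 64.127.255.255)
  64.0.0.0/10 (64.0.0.0 - 64.63.255.255)
  64.8.0.0/13 (64.8.0.0 - 64.15.255.255)
  64.12.0.0/15 (64.12.0.0 - 64.13.255.255)
Most specific is 64.12.0.0/15.

64.12.0.0/15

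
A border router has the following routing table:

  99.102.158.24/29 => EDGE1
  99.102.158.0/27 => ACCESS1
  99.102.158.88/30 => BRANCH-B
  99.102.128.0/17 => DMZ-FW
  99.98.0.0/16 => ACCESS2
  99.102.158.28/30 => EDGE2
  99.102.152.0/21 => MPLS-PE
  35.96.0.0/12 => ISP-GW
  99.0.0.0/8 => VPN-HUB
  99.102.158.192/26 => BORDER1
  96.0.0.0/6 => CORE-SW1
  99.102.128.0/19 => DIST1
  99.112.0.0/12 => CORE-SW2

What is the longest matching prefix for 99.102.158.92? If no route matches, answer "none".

Entries matching 99.102.158.92:
  96.0.0.0/6 (96.0.0.0 - 99.255.255.255)
  99.0.0.0/8 (99.0.0.0 - 99.255.255.255)
  99.102.128.0/17 (99.102.128.0 - 99.102.255.255)
  99.102.128.0/19 (99.102.128.0 - 99.102.159.255)
  99.102.152.0/21 (99.102.152.0 - 99.102.159.255)
Most specific is 99.102.152.0/21.

99.102.152.0/21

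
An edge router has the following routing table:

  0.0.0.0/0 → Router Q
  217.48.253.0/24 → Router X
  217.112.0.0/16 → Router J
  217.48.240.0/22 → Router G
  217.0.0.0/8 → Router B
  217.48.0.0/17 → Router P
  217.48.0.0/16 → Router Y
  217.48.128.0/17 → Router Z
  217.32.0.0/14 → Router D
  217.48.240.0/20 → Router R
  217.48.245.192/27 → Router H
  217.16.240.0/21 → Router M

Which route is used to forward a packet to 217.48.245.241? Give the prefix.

Entries matching 217.48.245.241:
  0.0.0.0/0 (default, matches everything)
  217.0.0.0/8 (217.0.0.0 - 217.255.255.255)
  217.48.0.0/16 (217.48.0.0 - 217.48.255.255)
  217.48.128.0/17 (217.48.128.0 - 217.48.255.255)
  217.48.240.0/20 (217.48.240.0 - 217.48.255.255)
Most specific is 217.48.240.0/20.

217.48.240.0/20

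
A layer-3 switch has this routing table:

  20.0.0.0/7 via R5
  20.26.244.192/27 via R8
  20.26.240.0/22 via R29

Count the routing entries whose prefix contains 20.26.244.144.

1

Prefixes containing 20.26.244.144:
  20.0.0.0/7 (20.0.0.0 - 21.255.255.255)
Total matching entries: 1.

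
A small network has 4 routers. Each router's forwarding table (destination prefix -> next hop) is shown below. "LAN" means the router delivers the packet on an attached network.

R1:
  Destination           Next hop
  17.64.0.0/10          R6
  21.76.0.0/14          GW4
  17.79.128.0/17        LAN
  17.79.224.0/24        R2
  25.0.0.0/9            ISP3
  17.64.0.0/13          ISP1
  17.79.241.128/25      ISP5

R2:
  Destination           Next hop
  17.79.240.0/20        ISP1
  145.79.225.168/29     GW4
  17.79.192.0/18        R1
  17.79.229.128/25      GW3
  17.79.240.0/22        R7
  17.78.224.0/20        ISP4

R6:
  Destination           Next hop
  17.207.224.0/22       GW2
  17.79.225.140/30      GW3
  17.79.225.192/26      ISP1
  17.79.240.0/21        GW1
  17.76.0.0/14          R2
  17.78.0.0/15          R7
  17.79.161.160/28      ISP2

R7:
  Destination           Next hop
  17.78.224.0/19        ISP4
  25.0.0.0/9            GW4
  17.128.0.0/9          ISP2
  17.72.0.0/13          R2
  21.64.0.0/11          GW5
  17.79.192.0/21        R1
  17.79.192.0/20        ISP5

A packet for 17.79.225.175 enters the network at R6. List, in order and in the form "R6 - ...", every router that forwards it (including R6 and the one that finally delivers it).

At R6: longest match for 17.79.225.175 is 17.78.0.0/15 -> R7
At R7: longest match for 17.79.225.175 is 17.72.0.0/13 -> R2
At R2: longest match for 17.79.225.175 is 17.79.192.0/18 -> R1
At R1: longest match for 17.79.225.175 is 17.79.128.0/17 -> LAN

R6 - R7 - R2 - R1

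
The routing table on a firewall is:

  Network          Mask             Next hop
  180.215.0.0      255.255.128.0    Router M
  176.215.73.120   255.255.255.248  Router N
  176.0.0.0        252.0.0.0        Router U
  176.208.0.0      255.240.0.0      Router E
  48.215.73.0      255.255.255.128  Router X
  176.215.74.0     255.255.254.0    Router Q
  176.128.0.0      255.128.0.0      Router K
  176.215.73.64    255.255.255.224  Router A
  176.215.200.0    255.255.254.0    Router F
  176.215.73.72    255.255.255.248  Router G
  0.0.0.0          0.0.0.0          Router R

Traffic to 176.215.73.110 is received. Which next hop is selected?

Router E

Routes whose prefix contains 176.215.73.110:
  0.0.0.0/0 (default, matches everything) -> Router R
  176.0.0.0/6 (176.0.0.0 - 179.255.255.255) -> Router U
  176.128.0.0/9 (176.128.0.0 - 176.255.255.255) -> Router K
  176.208.0.0/12 (176.208.0.0 - 176.223.255.255) -> Router E
More-specific entries that do NOT match:
  176.215.73.120/29 (176.215.73.120 - 176.215.73.127) does not contain 176.215.73.110
  176.215.73.72/29 (176.215.73.72 - 176.215.73.79) does not contain 176.215.73.110
  176.215.73.64/27 (176.215.73.64 - 176.215.73.95) does not contain 176.215.73.110
  48.215.73.0/25 (48.215.73.0 - 48.215.73.127) does not contain 176.215.73.110
  176.215.74.0/23 (176.215.74.0 - 176.215.75.255) does not contain 176.215.73.110
  176.215.200.0/23 (176.215.200.0 - 176.215.201.255) does not contain 176.215.73.110
  180.215.0.0/17 (180.215.0.0 - 180.215.127.255) does not contain 176.215.73.110
Longest matching prefix is /12 -> next hop Router E.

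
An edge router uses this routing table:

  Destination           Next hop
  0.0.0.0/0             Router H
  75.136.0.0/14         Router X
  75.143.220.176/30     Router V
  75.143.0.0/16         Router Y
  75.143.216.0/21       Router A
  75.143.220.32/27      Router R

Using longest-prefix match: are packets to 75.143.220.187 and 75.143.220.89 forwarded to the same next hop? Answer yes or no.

yes

75.143.220.187: longest match 75.143.216.0/21 -> Router A
75.143.220.89: longest match 75.143.216.0/21 -> Router A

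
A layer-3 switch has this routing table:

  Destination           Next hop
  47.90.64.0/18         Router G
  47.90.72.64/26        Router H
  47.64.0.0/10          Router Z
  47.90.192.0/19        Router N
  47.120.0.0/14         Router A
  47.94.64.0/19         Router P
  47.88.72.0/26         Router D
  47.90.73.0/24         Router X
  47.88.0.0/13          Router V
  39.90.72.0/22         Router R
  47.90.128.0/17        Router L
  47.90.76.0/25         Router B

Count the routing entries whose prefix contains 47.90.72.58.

Prefixes containing 47.90.72.58:
  47.64.0.0/10 (47.64.0.0 - 47.127.255.255)
  47.88.0.0/13 (47.88.0.0 - 47.95.255.255)
  47.90.64.0/18 (47.90.64.0 - 47.90.127.255)
Total matching entries: 3.

3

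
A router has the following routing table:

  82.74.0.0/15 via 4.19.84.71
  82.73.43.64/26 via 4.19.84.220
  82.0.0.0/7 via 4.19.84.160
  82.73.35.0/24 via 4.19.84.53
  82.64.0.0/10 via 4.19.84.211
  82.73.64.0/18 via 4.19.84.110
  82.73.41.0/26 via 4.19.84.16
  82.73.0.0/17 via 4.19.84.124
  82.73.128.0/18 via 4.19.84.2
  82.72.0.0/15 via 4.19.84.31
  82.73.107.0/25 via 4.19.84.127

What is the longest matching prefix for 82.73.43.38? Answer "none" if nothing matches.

82.73.0.0/17

Entries matching 82.73.43.38:
  82.0.0.0/7 (82.0.0.0 - 83.255.255.255)
  82.64.0.0/10 (82.64.0.0 - 82.127.255.255)
  82.72.0.0/15 (82.72.0.0 - 82.73.255.255)
  82.73.0.0/17 (82.73.0.0 - 82.73.127.255)
Most specific is 82.73.0.0/17.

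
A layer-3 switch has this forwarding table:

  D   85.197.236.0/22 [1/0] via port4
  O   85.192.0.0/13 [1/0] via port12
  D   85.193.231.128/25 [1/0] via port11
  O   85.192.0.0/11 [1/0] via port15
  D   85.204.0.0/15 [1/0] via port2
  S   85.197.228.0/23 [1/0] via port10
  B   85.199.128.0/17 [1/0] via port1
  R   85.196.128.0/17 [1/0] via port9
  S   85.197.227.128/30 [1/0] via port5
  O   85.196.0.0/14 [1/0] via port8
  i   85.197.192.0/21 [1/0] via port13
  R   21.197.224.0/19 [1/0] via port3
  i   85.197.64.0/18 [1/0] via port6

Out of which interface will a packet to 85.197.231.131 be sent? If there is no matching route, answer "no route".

port8

Routes whose prefix contains 85.197.231.131:
  85.192.0.0/11 (85.192.0.0 - 85.223.255.255) -> port15
  85.192.0.0/13 (85.192.0.0 - 85.199.255.255) -> port12
  85.196.0.0/14 (85.196.0.0 - 85.199.255.255) -> port8
More-specific entries that do NOT match:
  85.197.227.128/30 (85.197.227.128 - 85.197.227.131) does not contain 85.197.231.131
  85.193.231.128/25 (85.193.231.128 - 85.193.231.255) does not contain 85.197.231.131
  85.197.228.0/23 (85.197.228.0 - 85.197.229.255) does not contain 85.197.231.131
  85.197.236.0/22 (85.197.236.0 - 85.197.239.255) does not contain 85.197.231.131
  85.197.192.0/21 (85.197.192.0 - 85.197.199.255) does not contain 85.197.231.131
  21.197.224.0/19 (21.197.224.0 - 21.197.255.255) does not contain 85.197.231.131
  85.197.64.0/18 (85.197.64.0 - 85.197.127.255) does not contain 85.197.231.131
  85.199.128.0/17 (85.199.128.0 - 85.199.255.255) does not contain 85.197.231.131
  85.196.128.0/17 (85.196.128.0 - 85.196.255.255) does not contain 85.197.231.131
  85.204.0.0/15 (85.204.0.0 - 85.205.255.255) does not contain 85.197.231.131
Longest matching prefix is /14 -> interface port8.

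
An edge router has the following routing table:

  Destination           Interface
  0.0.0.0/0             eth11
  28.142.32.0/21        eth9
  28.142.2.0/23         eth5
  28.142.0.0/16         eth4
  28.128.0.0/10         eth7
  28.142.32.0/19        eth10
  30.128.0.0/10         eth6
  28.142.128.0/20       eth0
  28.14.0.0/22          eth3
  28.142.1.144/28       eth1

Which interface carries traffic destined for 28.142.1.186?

Routes whose prefix contains 28.142.1.186:
  0.0.0.0/0 (default, matches everything) -> eth11
  28.128.0.0/10 (28.128.0.0 - 28.191.255.255) -> eth7
  28.142.0.0/16 (28.142.0.0 - 28.142.255.255) -> eth4
More-specific entries that do NOT match:
  28.142.1.144/28 (28.142.1.144 - 28.142.1.159) does not contain 28.142.1.186
  28.142.2.0/23 (28.142.2.0 - 28.142.3.255) does not contain 28.142.1.186
  28.14.0.0/22 (28.14.0.0 - 28.14.3.255) does not contain 28.142.1.186
  28.142.32.0/21 (28.142.32.0 - 28.142.39.255) does not contain 28.142.1.186
  28.142.128.0/20 (28.142.128.0 - 28.142.143.255) does not contain 28.142.1.186
  28.142.32.0/19 (28.142.32.0 - 28.142.63.255) does not contain 28.142.1.186
Longest matching prefix is /16 -> interface eth4.

eth4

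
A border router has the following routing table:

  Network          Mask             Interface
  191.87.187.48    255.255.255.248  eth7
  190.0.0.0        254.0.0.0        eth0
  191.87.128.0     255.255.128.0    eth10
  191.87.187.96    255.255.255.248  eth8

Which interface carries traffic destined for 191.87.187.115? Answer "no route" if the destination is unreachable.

eth10

Routes whose prefix contains 191.87.187.115:
  190.0.0.0/7 (190.0.0.0 - 191.255.255.255) -> eth0
  191.87.128.0/17 (191.87.128.0 - 191.87.255.255) -> eth10
More-specific entries that do NOT match:
  191.87.187.48/29 (191.87.187.48 - 191.87.187.55) does not contain 191.87.187.115
  191.87.187.96/29 (191.87.187.96 - 191.87.187.103) does not contain 191.87.187.115
Longest matching prefix is /17 -> interface eth10.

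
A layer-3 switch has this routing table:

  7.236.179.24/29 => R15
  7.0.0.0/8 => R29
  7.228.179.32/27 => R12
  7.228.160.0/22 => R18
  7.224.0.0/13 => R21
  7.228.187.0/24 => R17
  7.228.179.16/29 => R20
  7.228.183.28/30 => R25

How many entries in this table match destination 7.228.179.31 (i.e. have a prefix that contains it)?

2

Prefixes containing 7.228.179.31:
  7.0.0.0/8 (7.0.0.0 - 7.255.255.255)
  7.224.0.0/13 (7.224.0.0 - 7.231.255.255)
Total matching entries: 2.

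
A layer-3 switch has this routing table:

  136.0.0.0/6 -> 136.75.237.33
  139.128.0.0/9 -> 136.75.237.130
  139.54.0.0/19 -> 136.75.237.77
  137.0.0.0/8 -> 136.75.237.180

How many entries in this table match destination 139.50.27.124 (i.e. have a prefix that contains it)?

Prefixes containing 139.50.27.124:
  136.0.0.0/6 (136.0.0.0 - 139.255.255.255)
Total matching entries: 1.

1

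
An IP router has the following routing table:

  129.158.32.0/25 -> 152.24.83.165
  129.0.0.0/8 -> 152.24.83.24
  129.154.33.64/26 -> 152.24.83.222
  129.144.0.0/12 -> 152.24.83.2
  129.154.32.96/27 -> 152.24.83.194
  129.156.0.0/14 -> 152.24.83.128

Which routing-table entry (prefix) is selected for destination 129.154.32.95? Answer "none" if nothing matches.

Entries matching 129.154.32.95:
  129.0.0.0/8 (129.0.0.0 - 129.255.255.255)
  129.144.0.0/12 (129.144.0.0 - 129.159.255.255)
Most specific is 129.144.0.0/12.

129.144.0.0/12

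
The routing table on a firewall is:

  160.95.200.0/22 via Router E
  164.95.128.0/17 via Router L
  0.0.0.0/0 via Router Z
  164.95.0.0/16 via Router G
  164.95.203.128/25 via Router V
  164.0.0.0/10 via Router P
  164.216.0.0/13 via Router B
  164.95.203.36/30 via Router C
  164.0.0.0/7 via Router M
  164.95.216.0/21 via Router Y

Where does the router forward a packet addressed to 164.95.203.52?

Router L

Routes whose prefix contains 164.95.203.52:
  0.0.0.0/0 (default, matches everything) -> Router Z
  164.0.0.0/7 (164.0.0.0 - 165.255.255.255) -> Router M
  164.95.0.0/16 (164.95.0.0 - 164.95.255.255) -> Router G
  164.95.128.0/17 (164.95.128.0 - 164.95.255.255) -> Router L
More-specific entries that do NOT match:
  164.95.203.36/30 (164.95.203.36 - 164.95.203.39) does not contain 164.95.203.52
  164.95.203.128/25 (164.95.203.128 - 164.95.203.255) does not contain 164.95.203.52
  160.95.200.0/22 (160.95.200.0 - 160.95.203.255) does not contain 164.95.203.52
  164.95.216.0/21 (164.95.216.0 - 164.95.223.255) does not contain 164.95.203.52
Longest matching prefix is /17 -> next hop Router L.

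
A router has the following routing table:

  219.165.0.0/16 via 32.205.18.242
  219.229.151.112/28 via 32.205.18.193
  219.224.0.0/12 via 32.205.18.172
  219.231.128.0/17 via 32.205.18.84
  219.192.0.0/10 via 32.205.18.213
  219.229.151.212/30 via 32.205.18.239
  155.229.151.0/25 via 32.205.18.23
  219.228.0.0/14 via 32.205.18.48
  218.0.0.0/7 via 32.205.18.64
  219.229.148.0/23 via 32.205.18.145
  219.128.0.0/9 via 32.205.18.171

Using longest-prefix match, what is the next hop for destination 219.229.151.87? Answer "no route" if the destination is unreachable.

32.205.18.48

Routes whose prefix contains 219.229.151.87:
  218.0.0.0/7 (218.0.0.0 - 219.255.255.255) -> 32.205.18.64
  219.128.0.0/9 (219.128.0.0 - 219.255.255.255) -> 32.205.18.171
  219.192.0.0/10 (219.192.0.0 - 219.255.255.255) -> 32.205.18.213
  219.224.0.0/12 (219.224.0.0 - 219.239.255.255) -> 32.205.18.172
  219.228.0.0/14 (219.228.0.0 - 219.231.255.255) -> 32.205.18.48
More-specific entries that do NOT match:
  219.229.151.212/30 (219.229.151.212 - 219.229.151.215) does not contain 219.229.151.87
  219.229.151.112/28 (219.229.151.112 - 219.229.151.127) does not contain 219.229.151.87
  155.229.151.0/25 (155.229.151.0 - 155.229.151.127) does not contain 219.229.151.87
  219.229.148.0/23 (219.229.148.0 - 219.229.149.255) does not contain 219.229.151.87
  219.231.128.0/17 (219.231.128.0 - 219.231.255.255) does not contain 219.229.151.87
  219.165.0.0/16 (219.165.0.0 - 219.165.255.255) does not contain 219.229.151.87
Longest matching prefix is /14 -> next hop 32.205.18.48.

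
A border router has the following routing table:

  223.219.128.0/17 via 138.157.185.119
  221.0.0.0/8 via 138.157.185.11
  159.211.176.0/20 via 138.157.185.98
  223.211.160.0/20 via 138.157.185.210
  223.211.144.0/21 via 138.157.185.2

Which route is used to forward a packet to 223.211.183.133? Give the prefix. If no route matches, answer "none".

223.211.183.133 is outside every listed prefix and there is no default route.

none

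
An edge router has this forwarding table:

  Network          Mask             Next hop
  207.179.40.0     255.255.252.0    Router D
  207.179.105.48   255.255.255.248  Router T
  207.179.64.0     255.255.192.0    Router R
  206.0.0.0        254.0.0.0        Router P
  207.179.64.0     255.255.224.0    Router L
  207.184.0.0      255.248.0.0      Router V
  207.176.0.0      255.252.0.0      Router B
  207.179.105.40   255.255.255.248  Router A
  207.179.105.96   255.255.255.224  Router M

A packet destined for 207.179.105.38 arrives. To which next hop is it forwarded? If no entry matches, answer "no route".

Router R

Routes whose prefix contains 207.179.105.38:
  206.0.0.0/7 (206.0.0.0 - 207.255.255.255) -> Router P
  207.176.0.0/14 (207.176.0.0 - 207.179.255.255) -> Router B
  207.179.64.0/18 (207.179.64.0 - 207.179.127.255) -> Router R
More-specific entries that do NOT match:
  207.179.105.48/29 (207.179.105.48 - 207.179.105.55) does not contain 207.179.105.38
  207.179.105.40/29 (207.179.105.40 - 207.179.105.47) does not contain 207.179.105.38
  207.179.105.96/27 (207.179.105.96 - 207.179.105.127) does not contain 207.179.105.38
  207.179.40.0/22 (207.179.40.0 - 207.179.43.255) does not contain 207.179.105.38
  207.179.64.0/19 (207.179.64.0 - 207.179.95.255) does not contain 207.179.105.38
Longest matching prefix is /18 -> next hop Router R.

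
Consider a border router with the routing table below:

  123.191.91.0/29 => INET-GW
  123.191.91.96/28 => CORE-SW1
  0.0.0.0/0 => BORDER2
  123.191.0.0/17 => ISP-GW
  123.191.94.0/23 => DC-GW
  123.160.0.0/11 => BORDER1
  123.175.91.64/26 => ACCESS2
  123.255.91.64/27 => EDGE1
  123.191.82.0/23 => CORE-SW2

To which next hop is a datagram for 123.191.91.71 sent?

Routes whose prefix contains 123.191.91.71:
  0.0.0.0/0 (default, matches everything) -> BORDER2
  123.160.0.0/11 (123.160.0.0 - 123.191.255.255) -> BORDER1
  123.191.0.0/17 (123.191.0.0 - 123.191.127.255) -> ISP-GW
More-specific entries that do NOT match:
  123.191.91.0/29 (123.191.91.0 - 123.191.91.7) does not contain 123.191.91.71
  123.191.91.96/28 (123.191.91.96 - 123.191.91.111) does not contain 123.191.91.71
  123.255.91.64/27 (123.255.91.64 - 123.255.91.95) does not contain 123.191.91.71
  123.175.91.64/26 (123.175.91.64 - 123.175.91.127) does not contain 123.191.91.71
  123.191.94.0/23 (123.191.94.0 - 123.191.95.255) does not contain 123.191.91.71
  123.191.82.0/23 (123.191.82.0 - 123.191.83.255) does not contain 123.191.91.71
Longest matching prefix is /17 -> next hop ISP-GW.

ISP-GW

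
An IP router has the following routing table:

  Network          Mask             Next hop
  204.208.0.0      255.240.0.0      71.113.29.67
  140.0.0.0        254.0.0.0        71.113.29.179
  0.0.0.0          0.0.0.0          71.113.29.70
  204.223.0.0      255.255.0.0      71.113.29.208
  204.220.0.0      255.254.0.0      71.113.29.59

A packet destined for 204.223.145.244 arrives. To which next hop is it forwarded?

71.113.29.208

Routes whose prefix contains 204.223.145.244:
  0.0.0.0/0 (default, matches everything) -> 71.113.29.70
  204.208.0.0/12 (204.208.0.0 - 204.223.255.255) -> 71.113.29.67
  204.223.0.0/16 (204.223.0.0 - 204.223.255.255) -> 71.113.29.208
Longest matching prefix is /16 -> next hop 71.113.29.208.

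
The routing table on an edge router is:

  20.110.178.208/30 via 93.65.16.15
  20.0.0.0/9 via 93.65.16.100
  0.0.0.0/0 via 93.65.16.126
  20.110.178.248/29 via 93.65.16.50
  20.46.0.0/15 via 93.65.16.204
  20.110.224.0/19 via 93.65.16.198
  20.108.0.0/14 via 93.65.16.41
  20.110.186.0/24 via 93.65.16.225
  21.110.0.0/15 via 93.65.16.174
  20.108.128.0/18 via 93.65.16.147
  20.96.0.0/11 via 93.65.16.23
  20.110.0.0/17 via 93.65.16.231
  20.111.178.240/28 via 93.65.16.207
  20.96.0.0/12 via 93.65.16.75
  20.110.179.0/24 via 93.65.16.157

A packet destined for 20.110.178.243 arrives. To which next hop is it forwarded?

Routes whose prefix contains 20.110.178.243:
  0.0.0.0/0 (default, matches everything) -> 93.65.16.126
  20.0.0.0/9 (20.0.0.0 - 20.127.255.255) -> 93.65.16.100
  20.96.0.0/11 (20.96.0.0 - 20.127.255.255) -> 93.65.16.23
  20.96.0.0/12 (20.96.0.0 - 20.111.255.255) -> 93.65.16.75
  20.108.0.0/14 (20.108.0.0 - 20.111.255.255) -> 93.65.16.41
More-specific entries that do NOT match:
  20.110.178.208/30 (20.110.178.208 - 20.110.178.211) does not contain 20.110.178.243
  20.110.178.248/29 (20.110.178.248 - 20.110.178.255) does not contain 20.110.178.243
  20.111.178.240/28 (20.111.178.240 - 20.111.178.255) does not contain 20.110.178.243
  20.110.186.0/24 (20.110.186.0 - 20.110.186.255) does not contain 20.110.178.243
  20.110.179.0/24 (20.110.179.0 - 20.110.179.255) does not contain 20.110.178.243
  20.110.224.0/19 (20.110.224.0 - 20.110.255.255) does not contain 20.110.178.243
  20.108.128.0/18 (20.108.128.0 - 20.108.191.255) does not contain 20.110.178.243
  20.110.0.0/17 (20.110.0.0 - 20.110.127.255) does not contain 20.110.178.243
  20.46.0.0/15 (20.46.0.0 - 20.47.255.255) does not contain 20.110.178.243
  21.110.0.0/15 (21.110.0.0 - 21.111.255.255) does not contain 20.110.178.243
Longest matching prefix is /14 -> next hop 93.65.16.41.

93.65.16.41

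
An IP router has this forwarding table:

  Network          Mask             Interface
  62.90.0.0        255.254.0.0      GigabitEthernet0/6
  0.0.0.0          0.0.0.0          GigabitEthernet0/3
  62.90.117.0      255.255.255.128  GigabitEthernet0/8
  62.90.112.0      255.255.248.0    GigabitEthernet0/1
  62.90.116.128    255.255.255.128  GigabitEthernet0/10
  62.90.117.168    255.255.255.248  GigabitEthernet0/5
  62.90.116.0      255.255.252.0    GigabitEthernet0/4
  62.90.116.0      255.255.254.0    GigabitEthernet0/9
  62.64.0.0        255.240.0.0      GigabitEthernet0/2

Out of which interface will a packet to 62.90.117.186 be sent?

Routes whose prefix contains 62.90.117.186:
  0.0.0.0/0 (default, matches everything) -> GigabitEthernet0/3
  62.90.0.0/15 (62.90.0.0 - 62.91.255.255) -> GigabitEthernet0/6
  62.90.112.0/21 (62.90.112.0 - 62.90.119.255) -> GigabitEthernet0/1
  62.90.116.0/22 (62.90.116.0 - 62.90.119.255) -> GigabitEthernet0/4
  62.90.116.0/23 (62.90.116.0 - 62.90.117.255) -> GigabitEthernet0/9
More-specific entries that do NOT match:
  62.90.117.168/29 (62.90.117.168 - 62.90.117.175) does not contain 62.90.117.186
  62.90.117.0/25 (62.90.117.0 - 62.90.117.127) does not contain 62.90.117.186
  62.90.116.128/25 (62.90.116.128 - 62.90.116.255) does not contain 62.90.117.186
Longest matching prefix is /23 -> interface GigabitEthernet0/9.

GigabitEthernet0/9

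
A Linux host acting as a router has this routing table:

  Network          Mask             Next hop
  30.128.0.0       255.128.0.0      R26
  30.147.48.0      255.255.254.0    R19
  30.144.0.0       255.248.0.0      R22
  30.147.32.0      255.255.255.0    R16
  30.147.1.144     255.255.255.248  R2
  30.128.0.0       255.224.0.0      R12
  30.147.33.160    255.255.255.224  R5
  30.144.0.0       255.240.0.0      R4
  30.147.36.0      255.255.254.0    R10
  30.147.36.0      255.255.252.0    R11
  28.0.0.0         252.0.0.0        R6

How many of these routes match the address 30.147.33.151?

Prefixes containing 30.147.33.151:
  28.0.0.0/6 (28.0.0.0 - 31.255.255.255)
  30.128.0.0/9 (30.128.0.0 - 30.255.255.255)
  30.128.0.0/11 (30.128.0.0 - 30.159.255.255)
  30.144.0.0/12 (30.144.0.0 - 30.159.255.255)
  30.144.0.0/13 (30.144.0.0 - 30.151.255.255)
Total matching entries: 5.

5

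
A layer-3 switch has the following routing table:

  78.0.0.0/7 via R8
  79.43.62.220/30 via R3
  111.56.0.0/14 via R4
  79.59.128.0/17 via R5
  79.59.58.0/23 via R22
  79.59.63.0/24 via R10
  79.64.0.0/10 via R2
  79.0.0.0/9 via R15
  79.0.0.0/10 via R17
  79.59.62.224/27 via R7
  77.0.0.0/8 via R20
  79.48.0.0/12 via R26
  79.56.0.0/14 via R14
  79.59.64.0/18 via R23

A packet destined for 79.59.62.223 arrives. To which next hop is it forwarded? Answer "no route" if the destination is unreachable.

R14

Routes whose prefix contains 79.59.62.223:
  78.0.0.0/7 (78.0.0.0 - 79.255.255.255) -> R8
  79.0.0.0/9 (79.0.0.0 - 79.127.255.255) -> R15
  79.0.0.0/10 (79.0.0.0 - 79.63.255.255) -> R17
  79.48.0.0/12 (79.48.0.0 - 79.63.255.255) -> R26
  79.56.0.0/14 (79.56.0.0 - 79.59.255.255) -> R14
More-specific entries that do NOT match:
  79.43.62.220/30 (79.43.62.220 - 79.43.62.223) does not contain 79.59.62.223
  79.59.62.224/27 (79.59.62.224 - 79.59.62.255) does not contain 79.59.62.223
  79.59.63.0/24 (79.59.63.0 - 79.59.63.255) does not contain 79.59.62.223
  79.59.58.0/23 (79.59.58.0 - 79.59.59.255) does not contain 79.59.62.223
  79.59.64.0/18 (79.59.64.0 - 79.59.127.255) does not contain 79.59.62.223
  79.59.128.0/17 (79.59.128.0 - 79.59.255.255) does not contain 79.59.62.223
Longest matching prefix is /14 -> next hop R14.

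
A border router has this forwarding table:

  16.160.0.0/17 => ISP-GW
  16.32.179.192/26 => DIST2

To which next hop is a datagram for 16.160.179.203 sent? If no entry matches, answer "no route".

no route

No entry's prefix contains 16.160.179.203; there is no default route.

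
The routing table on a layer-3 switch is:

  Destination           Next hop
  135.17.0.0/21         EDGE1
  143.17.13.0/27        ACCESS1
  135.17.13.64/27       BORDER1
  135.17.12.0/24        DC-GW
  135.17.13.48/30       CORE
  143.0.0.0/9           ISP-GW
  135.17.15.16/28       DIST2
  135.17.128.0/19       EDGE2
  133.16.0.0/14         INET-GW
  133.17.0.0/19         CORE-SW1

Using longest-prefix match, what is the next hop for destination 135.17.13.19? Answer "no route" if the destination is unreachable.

No entry's prefix contains 135.17.13.19; there is no default route.

no route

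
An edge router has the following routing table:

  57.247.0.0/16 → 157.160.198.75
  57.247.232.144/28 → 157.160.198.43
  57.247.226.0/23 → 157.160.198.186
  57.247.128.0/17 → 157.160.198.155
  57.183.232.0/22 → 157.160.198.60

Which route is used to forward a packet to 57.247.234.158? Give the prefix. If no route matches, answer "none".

Entries matching 57.247.234.158:
  57.247.0.0/16 (57.247.0.0 - 57.247.255.255)
  57.247.128.0/17 (57.247.128.0 - 57.247.255.255)
Most specific is 57.247.128.0/17.

57.247.128.0/17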